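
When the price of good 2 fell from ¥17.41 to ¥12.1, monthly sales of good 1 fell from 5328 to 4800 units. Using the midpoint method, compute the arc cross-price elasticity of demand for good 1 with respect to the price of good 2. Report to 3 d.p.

0.290

ΔQ_1 = 4800 − 5328 = -528; ΔP_2 = 12.1 − 17.41 = -5.31.
Midpoints: Q̄_1 = 5064.0, P̄_2 = 14.75.
ε = (ΔQ_1/Q̄_1)/(ΔP_2/P̄_2) = (-528/5064.0)/(-5.31/14.75) ≈ 0.290.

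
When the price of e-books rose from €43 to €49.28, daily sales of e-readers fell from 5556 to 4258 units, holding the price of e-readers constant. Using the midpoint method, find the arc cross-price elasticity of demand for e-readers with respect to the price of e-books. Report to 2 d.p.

-1.94

ΔQ_A = 4258 − 5556 = -1298; ΔP_B = 49.28 − 43 = 6.28.
Midpoints: Q̄_A = 4907.0, P̄_B = 46.14.
ε = (ΔQ_A/Q̄_A)/(ΔP_B/P̄_B) = (-1298/4907.0)/(6.28/46.14) ≈ -1.94.
ε < 0: e-readers and e-books are complements.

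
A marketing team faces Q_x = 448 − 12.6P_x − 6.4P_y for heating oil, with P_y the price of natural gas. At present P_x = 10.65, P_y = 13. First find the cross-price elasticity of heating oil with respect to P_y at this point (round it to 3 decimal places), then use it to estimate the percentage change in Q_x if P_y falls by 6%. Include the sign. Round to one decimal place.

At P_x = 10.65, P_y = 13: Q_x = 230.61.
∂Q_x/∂P_y = -6.4.
ε = (∂Q_x/∂P_y)(P_y/Q_x) = -6.4000 × 13/230.61 ≈ -0.361.
%ΔQ_x ≈ ε × %ΔP_y = -0.361 × (-6%) = 2.2%.

2.2%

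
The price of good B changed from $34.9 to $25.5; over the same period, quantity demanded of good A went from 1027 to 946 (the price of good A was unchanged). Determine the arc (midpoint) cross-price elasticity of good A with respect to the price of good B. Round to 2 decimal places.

0.26

ΔQ_A = 946 − 1027 = -81; ΔP_B = 25.5 − 34.9 = -9.4.
Midpoints: Q̄_A = 986.5, P̄_B = 30.20.
ε = (ΔQ_A/Q̄_A)/(ΔP_B/P̄_B) = (-81/986.5)/(-9.4/30.20) ≈ 0.26.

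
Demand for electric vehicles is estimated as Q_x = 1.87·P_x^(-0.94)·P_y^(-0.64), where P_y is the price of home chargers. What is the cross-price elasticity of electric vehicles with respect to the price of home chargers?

-0.64

In a log-linear (constant-elasticity) demand function, the coefficient on the exponent of P_y is the cross-price elasticity.
ε = -0.64. Negative, so electric vehicles and home chargers are complements.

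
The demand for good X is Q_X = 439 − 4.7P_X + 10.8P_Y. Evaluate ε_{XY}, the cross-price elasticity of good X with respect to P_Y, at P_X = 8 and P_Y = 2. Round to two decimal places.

At P_X = 8 and P_Y = 2: Q_X = 423.
∂Q_X/∂P_Y = 10.8.
ε = (∂Q_X/∂P_Y)(P_Y/Q_X) = 10.8 × (2/423) ≈ 0.05.

0.05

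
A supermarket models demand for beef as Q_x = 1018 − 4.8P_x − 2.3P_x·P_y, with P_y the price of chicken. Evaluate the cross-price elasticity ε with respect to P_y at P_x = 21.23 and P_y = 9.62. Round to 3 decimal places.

At P_x = 21.23 and P_y = 9.62: Q_x = 446.361.
∂Q_x/∂P_y = -2.3P_x = -2.3(21.23) = -48.8290.
ε = (∂Q_x/∂P_y)(P_y/Q_x) = -48.8290 × (9.62/446.361) ≈ -1.052.
ε < 0: complements.

-1.052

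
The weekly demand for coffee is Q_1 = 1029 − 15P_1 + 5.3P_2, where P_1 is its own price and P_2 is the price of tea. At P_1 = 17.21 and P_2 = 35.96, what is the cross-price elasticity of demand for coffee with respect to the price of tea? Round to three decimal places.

At P_1 = 17.21 and P_2 = 35.96: Q_1 = 961.438.
∂Q_1/∂P_2 = 5.3.
ε = (∂Q_1/∂P_2)(P_2/Q_1) = 5.3 × (35.96/961.438) ≈ 0.198.
Since ε > 0, coffee and tea are substitutes.

0.198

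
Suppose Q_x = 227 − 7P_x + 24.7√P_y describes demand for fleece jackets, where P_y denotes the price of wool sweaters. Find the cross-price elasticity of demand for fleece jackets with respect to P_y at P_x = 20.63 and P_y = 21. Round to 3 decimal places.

At P_x = 20.63 and P_y = 21: Q_x = 195.780.
∂Q_x/∂P_y = 24.7/(2√P_y) = 24.7/(2√21) = 2.6950.
ε = (∂Q_x/∂P_y)(P_y/Q_x) = 2.6950 × (21/195.780) ≈ 0.289.

0.289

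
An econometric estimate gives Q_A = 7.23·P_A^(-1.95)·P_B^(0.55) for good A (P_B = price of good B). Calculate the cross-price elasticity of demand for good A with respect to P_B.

0.55

In a log-linear (constant-elasticity) demand function, the coefficient on the exponent of P_B is the cross-price elasticity.
ε = 0.55. Positive, so good A and good B are substitutes.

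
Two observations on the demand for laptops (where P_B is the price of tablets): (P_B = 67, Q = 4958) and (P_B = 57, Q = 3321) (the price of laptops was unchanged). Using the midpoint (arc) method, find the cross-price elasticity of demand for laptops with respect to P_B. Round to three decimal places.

2.452

ΔQ_A = 3321 − 4958 = -1637; ΔP_B = 57 − 67 = -10.
Midpoints: Q̄_A = 4139.5, P̄_B = 62.00.
ε = (ΔQ_A/Q̄_A)/(ΔP_B/P̄_B) = (-1637/4139.5)/(-10/62.00) ≈ 2.452.
ε > 0: laptops and tablets are substitutes.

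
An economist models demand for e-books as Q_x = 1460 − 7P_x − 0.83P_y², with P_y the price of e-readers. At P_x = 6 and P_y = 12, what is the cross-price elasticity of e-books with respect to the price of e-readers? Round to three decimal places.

-0.184

At P_x = 6 and P_y = 12: Q_x = 1298.48.
∂Q_x/∂P_y = -1.66P_y = -1.66(12) = -19.9200.
ε = (∂Q_x/∂P_y)(P_y/Q_x) = -19.9200 × (12/1298.48) ≈ -0.184.
ε < 0: complements.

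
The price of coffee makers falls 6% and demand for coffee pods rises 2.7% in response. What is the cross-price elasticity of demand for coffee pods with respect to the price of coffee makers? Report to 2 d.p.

-0.45

ε = (%ΔQ of coffee pods) / (%ΔP of coffee makers) = (2.7%) / (-6%) ≈ -0.45.
Negative cross-price elasticity: complements.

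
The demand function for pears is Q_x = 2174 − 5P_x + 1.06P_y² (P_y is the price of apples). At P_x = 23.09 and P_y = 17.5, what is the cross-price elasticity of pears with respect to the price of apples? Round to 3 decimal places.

0.272

At P_x = 23.09 and P_y = 17.5: Q_x = 2383.175.
∂Q_x/∂P_y = 2.12P_y = 2.12(17.5) = 37.1000.
ε = (∂Q_x/∂P_y)(P_y/Q_x) = 37.1000 × (17.5/2383.175) ≈ 0.272.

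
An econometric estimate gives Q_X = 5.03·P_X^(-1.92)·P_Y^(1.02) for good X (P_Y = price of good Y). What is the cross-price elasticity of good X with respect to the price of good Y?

In a log-linear (constant-elasticity) demand function, the coefficient on the exponent of P_Y is the cross-price elasticity.
ε = 1.02. Positive, so good X and good Y are substitutes.

1.02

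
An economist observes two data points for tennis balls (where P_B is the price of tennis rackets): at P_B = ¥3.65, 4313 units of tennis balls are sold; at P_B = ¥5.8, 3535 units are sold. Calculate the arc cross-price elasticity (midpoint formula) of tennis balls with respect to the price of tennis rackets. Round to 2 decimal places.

ΔQ_A = 3535 − 4313 = -778; ΔP_B = 5.8 − 3.65 = 2.15.
Midpoints: Q̄_A = 3924.0, P̄_B = 4.72.
ε = (ΔQ_A/Q̄_A)/(ΔP_B/P̄_B) = (-778/3924.0)/(2.15/4.72) ≈ -0.44.

-0.44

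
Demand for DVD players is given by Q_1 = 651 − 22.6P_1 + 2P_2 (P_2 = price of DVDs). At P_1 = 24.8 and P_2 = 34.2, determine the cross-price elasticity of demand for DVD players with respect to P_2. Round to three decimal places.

0.430

At P_1 = 24.8 and P_2 = 34.2: Q_1 = 158.92.
∂Q_1/∂P_2 = 2.
ε = (∂Q_1/∂P_2)(P_2/Q_1) = 2 × (34.2/158.92) ≈ 0.430.
Since ε > 0, DVD players and DVDs are substitutes.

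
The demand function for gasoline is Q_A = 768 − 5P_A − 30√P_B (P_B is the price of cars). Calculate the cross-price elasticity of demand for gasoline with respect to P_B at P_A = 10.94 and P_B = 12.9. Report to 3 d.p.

At P_A = 10.94 and P_B = 12.9: Q_A = 605.550.
∂Q_A/∂P_B = -30/(2√P_B) = -30/(2√12.9) = -4.1763.
ε = (∂Q_A/∂P_B)(P_B/Q_A) = -4.1763 × (12.9/605.550) ≈ -0.089.

-0.089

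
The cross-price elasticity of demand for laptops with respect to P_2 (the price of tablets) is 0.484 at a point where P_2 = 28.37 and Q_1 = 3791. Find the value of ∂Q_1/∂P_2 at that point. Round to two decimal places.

64.68

ε = (∂Q_1/∂P_2)·(P_2/Q_1) ⇒ ∂Q_1/∂P_2 = ε·Q_1/P_2 = 0.484 × 3791/28.37 ≈ 64.68.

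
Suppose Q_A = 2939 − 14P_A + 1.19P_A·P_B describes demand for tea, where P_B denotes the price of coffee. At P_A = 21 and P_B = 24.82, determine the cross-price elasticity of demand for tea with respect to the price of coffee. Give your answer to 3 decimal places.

0.190

At P_A = 21 and P_B = 24.82: Q_A = 3265.252.
∂Q_A/∂P_B = 1.19P_A = 1.19(21) = 24.9900.
ε = (∂Q_A/∂P_B)(P_B/Q_A) = 24.9900 × (24.82/3265.252) ≈ 0.190.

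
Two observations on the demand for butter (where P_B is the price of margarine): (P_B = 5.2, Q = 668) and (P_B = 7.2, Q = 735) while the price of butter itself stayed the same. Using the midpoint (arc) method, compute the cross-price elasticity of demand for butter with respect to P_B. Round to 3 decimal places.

ΔQ_A = 735 − 668 = 67; ΔP_B = 7.2 − 5.2 = 2.
Midpoints: Q̄_A = 701.5, P̄_B = 6.20.
ε = (ΔQ_A/Q̄_A)/(ΔP_B/P̄_B) = (67/701.5)/(2/6.20) ≈ 0.296.
ε > 0: butter and margarine are substitutes.

0.296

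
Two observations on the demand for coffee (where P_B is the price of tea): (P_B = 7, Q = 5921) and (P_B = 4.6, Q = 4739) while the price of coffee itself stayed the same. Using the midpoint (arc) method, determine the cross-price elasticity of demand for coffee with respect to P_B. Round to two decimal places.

ΔQ_A = 4739 − 5921 = -1182; ΔP_B = 4.6 − 7 = -2.4.
Midpoints: Q̄_A = 5330.0, P̄_B = 5.80.
ε = (ΔQ_A/Q̄_A)/(ΔP_B/P̄_B) = (-1182/5330.0)/(-2.4/5.80) ≈ 0.54.
ε > 0: coffee and tea are substitutes.

0.54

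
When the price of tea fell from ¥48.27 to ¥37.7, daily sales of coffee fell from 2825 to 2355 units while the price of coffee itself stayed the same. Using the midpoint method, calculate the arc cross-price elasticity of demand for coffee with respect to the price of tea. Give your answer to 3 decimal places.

0.738

ΔQ_A = 2355 − 2825 = -470; ΔP_B = 37.7 − 48.27 = -10.57.
Midpoints: Q̄_A = 2590.0, P̄_B = 42.98.
ε = (ΔQ_A/Q̄_A)/(ΔP_B/P̄_B) = (-470/2590.0)/(-10.57/42.98) ≈ 0.738.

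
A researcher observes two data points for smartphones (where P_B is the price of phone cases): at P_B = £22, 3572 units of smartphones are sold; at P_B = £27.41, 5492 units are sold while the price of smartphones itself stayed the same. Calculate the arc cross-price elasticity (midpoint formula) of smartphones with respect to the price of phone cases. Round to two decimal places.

1.93

ΔQ_A = 5492 − 3572 = 1920; ΔP_B = 27.41 − 22 = 5.41.
Midpoints: Q̄_A = 4532.0, P̄_B = 24.70.
ε = (ΔQ_A/Q̄_A)/(ΔP_B/P̄_B) = (1920/4532.0)/(5.41/24.70) ≈ 1.93.
ε > 0: smartphones and phone cases are substitutes.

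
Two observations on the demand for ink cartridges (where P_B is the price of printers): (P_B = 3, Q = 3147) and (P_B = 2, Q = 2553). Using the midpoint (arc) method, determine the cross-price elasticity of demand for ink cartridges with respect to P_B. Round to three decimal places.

0.521

ΔQ_A = 2553 − 3147 = -594; ΔP_B = 2 − 3 = -1.
Midpoints: Q̄_A = 2850.0, P̄_B = 2.50.
ε = (ΔQ_A/Q̄_A)/(ΔP_B/P̄_B) = (-594/2850.0)/(-1/2.50) ≈ 0.521.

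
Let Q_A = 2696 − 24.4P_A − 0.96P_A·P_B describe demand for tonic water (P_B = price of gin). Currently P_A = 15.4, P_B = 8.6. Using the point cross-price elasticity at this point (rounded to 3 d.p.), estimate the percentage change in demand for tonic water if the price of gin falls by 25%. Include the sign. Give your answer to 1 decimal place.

1.5%

At P_A = 15.4, P_B = 8.6: Q_A = 2193.098.
∂Q_A/∂P_B = -0.96P_A = -14.7840.
ε = (∂Q_A/∂P_B)(P_B/Q_A) = -14.7840 × 8.6/2193.098 ≈ -0.058.
%ΔQ_A ≈ ε × %ΔP_B = -0.058 × (-25%) = 1.5%.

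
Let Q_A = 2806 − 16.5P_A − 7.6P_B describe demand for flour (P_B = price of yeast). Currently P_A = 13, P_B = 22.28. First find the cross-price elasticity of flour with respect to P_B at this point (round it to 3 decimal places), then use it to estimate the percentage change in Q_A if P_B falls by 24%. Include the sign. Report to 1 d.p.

At P_A = 13, P_B = 22.28: Q_A = 2422.172.
∂Q_A/∂P_B = -7.6.
ε = (∂Q_A/∂P_B)(P_B/Q_A) = -7.6000 × 22.28/2422.172 ≈ -0.070.
%ΔQ_A ≈ ε × %ΔP_B = -0.070 × (-24%) = 1.7%.

1.7%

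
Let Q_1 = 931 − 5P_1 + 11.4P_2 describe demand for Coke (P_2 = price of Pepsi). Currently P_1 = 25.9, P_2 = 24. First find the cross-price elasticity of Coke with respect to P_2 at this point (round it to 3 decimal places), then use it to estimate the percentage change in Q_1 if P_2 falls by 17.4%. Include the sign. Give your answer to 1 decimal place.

-4.4%

At P_1 = 25.9, P_2 = 24: Q_1 = 1075.1.
∂Q_1/∂P_2 = 11.4.
ε = (∂Q_1/∂P_2)(P_2/Q_1) = 11.4000 × 24/1075.1 ≈ 0.254.
%ΔQ_1 ≈ ε × %ΔP_2 = 0.254 × (-17.4%) = -4.4%.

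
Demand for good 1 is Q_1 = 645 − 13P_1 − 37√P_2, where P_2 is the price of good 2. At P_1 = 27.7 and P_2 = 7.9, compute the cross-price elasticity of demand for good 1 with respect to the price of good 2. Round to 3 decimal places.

At P_1 = 27.7 and P_2 = 7.9: Q_1 = 180.904.
∂Q_1/∂P_2 = -37/(2√P_2) = -37/(2√7.9) = -6.5820.
ε = (∂Q_1/∂P_2)(P_2/Q_1) = -6.5820 × (7.9/180.904) ≈ -0.287.

-0.287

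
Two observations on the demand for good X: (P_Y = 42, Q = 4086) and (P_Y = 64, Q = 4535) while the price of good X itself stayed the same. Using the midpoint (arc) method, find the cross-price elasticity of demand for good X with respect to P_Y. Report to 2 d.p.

0.25

ΔQ_X = 4535 − 4086 = 449; ΔP_Y = 64 − 42 = 22.
Midpoints: Q̄_X = 4310.5, P̄_Y = 53.00.
ε = (ΔQ_X/Q̄_X)/(ΔP_Y/P̄_Y) = (449/4310.5)/(22/53.00) ≈ 0.25.
ε > 0: good X and good Y are substitutes.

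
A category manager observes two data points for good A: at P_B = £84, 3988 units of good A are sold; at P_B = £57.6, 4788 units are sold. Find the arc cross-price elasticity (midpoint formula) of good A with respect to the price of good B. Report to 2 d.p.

ΔQ_A = 4788 − 3988 = 800; ΔP_B = 57.6 − 84 = -26.4.
Midpoints: Q̄_A = 4388.0, P̄_B = 70.80.
ε = (ΔQ_A/Q̄_A)/(ΔP_B/P̄_B) = (800/4388.0)/(-26.4/70.80) ≈ -0.49.
ε < 0: good A and good B are complements.

-0.49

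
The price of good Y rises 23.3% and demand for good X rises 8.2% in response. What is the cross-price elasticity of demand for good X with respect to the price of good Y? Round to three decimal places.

0.352

ε = (%ΔQ of good X) / (%ΔP of good Y) = (8.2%) / (23.3%) ≈ 0.352.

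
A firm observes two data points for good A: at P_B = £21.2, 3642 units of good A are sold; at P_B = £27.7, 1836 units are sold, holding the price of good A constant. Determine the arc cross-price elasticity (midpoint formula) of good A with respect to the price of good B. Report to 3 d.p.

ΔQ_A = 1836 − 3642 = -1806; ΔP_B = 27.7 − 21.2 = 6.5.
Midpoints: Q̄_A = 2739.0, P̄_B = 24.45.
ε = (ΔQ_A/Q̄_A)/(ΔP_B/P̄_B) = (-1806/2739.0)/(6.5/24.45) ≈ -2.480.

-2.480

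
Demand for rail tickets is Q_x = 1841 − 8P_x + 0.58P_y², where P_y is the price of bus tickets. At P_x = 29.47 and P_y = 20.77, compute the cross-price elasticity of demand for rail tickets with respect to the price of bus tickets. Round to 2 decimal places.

0.27

At P_x = 29.47 and P_y = 20.77: Q_x = 1855.448.
∂Q_x/∂P_y = 1.16P_y = 1.16(20.77) = 24.0932.
ε = (∂Q_x/∂P_y)(P_y/Q_x) = 24.0932 × (20.77/1855.448) ≈ 0.27.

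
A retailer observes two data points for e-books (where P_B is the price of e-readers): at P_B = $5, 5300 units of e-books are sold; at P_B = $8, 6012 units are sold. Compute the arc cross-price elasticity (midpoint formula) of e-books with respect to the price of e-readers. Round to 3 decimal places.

ΔQ_A = 6012 − 5300 = 712; ΔP_B = 8 − 5 = 3.
Midpoints: Q̄_A = 5656.0, P̄_B = 6.50.
ε = (ΔQ_A/Q̄_A)/(ΔP_B/P̄_B) = (712/5656.0)/(3/6.50) ≈ 0.273.
ε > 0: e-books and e-readers are substitutes.

0.273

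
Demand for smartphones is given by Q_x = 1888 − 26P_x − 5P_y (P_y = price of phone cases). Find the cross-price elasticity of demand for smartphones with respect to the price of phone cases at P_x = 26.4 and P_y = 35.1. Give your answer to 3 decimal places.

-0.171

At P_x = 26.4 and P_y = 35.1: Q_x = 1026.1.
∂Q_x/∂P_y = -5.
ε = (∂Q_x/∂P_y)(P_y/Q_x) = -5 × (35.1/1026.1) ≈ -0.171.
Since ε < 0, smartphones and phone cases are complements.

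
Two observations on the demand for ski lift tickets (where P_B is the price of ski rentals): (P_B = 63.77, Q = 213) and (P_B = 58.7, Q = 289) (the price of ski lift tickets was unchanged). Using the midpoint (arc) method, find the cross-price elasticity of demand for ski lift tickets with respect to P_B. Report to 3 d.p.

-3.657

ΔQ_A = 289 − 213 = 76; ΔP_B = 58.7 − 63.77 = -5.07.
Midpoints: Q̄_A = 251.0, P̄_B = 61.23.
ε = (ΔQ_A/Q̄_A)/(ΔP_B/P̄_B) = (76/251.0)/(-5.07/61.23) ≈ -3.657.
ε < 0: ski lift tickets and ski rentals are complements.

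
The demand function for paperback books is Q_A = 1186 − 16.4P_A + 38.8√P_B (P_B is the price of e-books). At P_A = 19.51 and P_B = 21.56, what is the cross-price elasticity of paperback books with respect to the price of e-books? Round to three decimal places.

0.086

At P_A = 19.51 and P_B = 21.56: Q_A = 1046.195.
∂Q_A/∂P_B = 38.8/(2√P_B) = 38.8/(2√21.56) = 4.1781.
ε = (∂Q_A/∂P_B)(P_B/Q_A) = 4.1781 × (21.56/1046.195) ≈ 0.086.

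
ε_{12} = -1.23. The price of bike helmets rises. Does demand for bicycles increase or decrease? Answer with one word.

decrease

ε < 0 and the price of bike helmets rises, so the quantity of bicycles moves in the opposite direction: it decreases.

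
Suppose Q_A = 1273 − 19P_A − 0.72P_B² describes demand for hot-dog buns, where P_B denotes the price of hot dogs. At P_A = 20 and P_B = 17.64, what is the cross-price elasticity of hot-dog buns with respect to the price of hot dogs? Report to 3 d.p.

At P_A = 20 and P_B = 17.64: Q_A = 668.958.
∂Q_A/∂P_B = -1.44P_B = -1.44(17.64) = -25.4016.
ε = (∂Q_A/∂P_B)(P_B/Q_A) = -25.4016 × (17.64/668.958) ≈ -0.670.

-0.670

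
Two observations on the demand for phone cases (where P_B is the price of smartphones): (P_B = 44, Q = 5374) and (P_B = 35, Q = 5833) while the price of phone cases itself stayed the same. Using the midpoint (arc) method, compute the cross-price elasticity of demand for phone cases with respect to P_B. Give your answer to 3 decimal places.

-0.360

ΔQ_A = 5833 − 5374 = 459; ΔP_B = 35 − 44 = -9.
Midpoints: Q̄_A = 5603.5, P̄_B = 39.50.
ε = (ΔQ_A/Q̄_A)/(ΔP_B/P̄_B) = (459/5603.5)/(-9/39.50) ≈ -0.360.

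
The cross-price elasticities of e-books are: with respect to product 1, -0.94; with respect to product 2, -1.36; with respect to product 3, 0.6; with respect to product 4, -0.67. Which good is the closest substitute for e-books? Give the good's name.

product 3

Substitutes have ε > 0. Among the positive values, 0.6 (product 3) is largest.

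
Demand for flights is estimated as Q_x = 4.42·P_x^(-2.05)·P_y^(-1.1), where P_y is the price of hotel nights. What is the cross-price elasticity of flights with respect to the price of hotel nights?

In a log-linear (constant-elasticity) demand function, the coefficient on the exponent of P_y is the cross-price elasticity.
ε = -1.10. Negative, so flights and hotel nights are complements.

-1.10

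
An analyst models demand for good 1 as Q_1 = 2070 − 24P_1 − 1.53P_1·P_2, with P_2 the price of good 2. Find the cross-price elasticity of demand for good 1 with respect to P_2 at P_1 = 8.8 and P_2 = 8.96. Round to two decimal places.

At P_1 = 8.8 and P_2 = 8.96: Q_1 = 1738.163.
∂Q_1/∂P_2 = -1.53P_1 = -1.53(8.8) = -13.4640.
ε = (∂Q_1/∂P_2)(P_2/Q_1) = -13.4640 × (8.96/1738.163) ≈ -0.07.

-0.07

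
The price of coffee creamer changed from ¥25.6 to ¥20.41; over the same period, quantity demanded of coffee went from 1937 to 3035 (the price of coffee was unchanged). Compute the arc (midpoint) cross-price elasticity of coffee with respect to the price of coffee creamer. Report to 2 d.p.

-1.96

ΔQ_A = 3035 − 1937 = 1098; ΔP_B = 20.41 − 25.6 = -5.19.
Midpoints: Q̄_A = 2486.0, P̄_B = 23.01.
ε = (ΔQ_A/Q̄_A)/(ΔP_B/P̄_B) = (1098/2486.0)/(-5.19/23.01) ≈ -1.96.
ε < 0: coffee and coffee creamer are complements.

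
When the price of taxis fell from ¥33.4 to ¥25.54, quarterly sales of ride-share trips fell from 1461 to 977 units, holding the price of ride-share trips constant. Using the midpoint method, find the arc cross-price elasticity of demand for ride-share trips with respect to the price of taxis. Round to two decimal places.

1.49

ΔQ_A = 977 − 1461 = -484; ΔP_B = 25.54 − 33.4 = -7.86.
Midpoints: Q̄_A = 1219.0, P̄_B = 29.47.
ε = (ΔQ_A/Q̄_A)/(ΔP_B/P̄_B) = (-484/1219.0)/(-7.86/29.47) ≈ 1.49.
ε > 0: ride-share trips and taxis are substitutes.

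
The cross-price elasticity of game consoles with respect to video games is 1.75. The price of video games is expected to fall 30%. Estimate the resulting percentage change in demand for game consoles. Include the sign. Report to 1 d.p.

-52.5%

%ΔQ ≈ ε × %ΔP of video games = 1.75 × (-30%) = -52.5%.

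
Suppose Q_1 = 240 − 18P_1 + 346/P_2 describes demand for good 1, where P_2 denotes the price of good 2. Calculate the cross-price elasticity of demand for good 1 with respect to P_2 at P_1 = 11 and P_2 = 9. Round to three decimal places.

At P_1 = 11 and P_2 = 9: Q_1 = 80.444.
∂Q_1/∂P_2 = −346/P_2² = -4.2716.
ε = (∂Q_1/∂P_2)(P_2/Q_1) = -4.2716 × (9/80.444) ≈ -0.478.

-0.478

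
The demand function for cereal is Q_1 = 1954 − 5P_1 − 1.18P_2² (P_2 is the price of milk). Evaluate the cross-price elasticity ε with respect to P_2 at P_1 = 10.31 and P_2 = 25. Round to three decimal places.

At P_1 = 10.31 and P_2 = 25: Q_1 = 1164.95.
∂Q_1/∂P_2 = -2.36P_2 = -2.36(25) = -59.0000.
ε = (∂Q_1/∂P_2)(P_2/Q_1) = -59.0000 × (25/1164.95) ≈ -1.266.

-1.266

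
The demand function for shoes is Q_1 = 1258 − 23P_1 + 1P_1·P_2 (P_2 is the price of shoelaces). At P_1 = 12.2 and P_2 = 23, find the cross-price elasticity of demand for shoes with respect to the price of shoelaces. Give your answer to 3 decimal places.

At P_1 = 12.2 and P_2 = 23: Q_1 = 1258.
∂Q_1/∂P_2 = 1P_1 = 1(12.2) = 12.2000.
ε = (∂Q_1/∂P_2)(P_2/Q_1) = 12.2000 × (23/1258) ≈ 0.223.
ε > 0: substitutes.

0.223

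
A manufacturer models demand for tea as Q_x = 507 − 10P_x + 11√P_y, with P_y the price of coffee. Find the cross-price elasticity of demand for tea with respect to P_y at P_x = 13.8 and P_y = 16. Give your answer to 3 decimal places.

At P_x = 13.8 and P_y = 16: Q_x = 413.
∂Q_x/∂P_y = 11/(2√P_y) = 11/(2√16) = 1.3750.
ε = (∂Q_x/∂P_y)(P_y/Q_x) = 1.3750 × (16/413) ≈ 0.053.

0.053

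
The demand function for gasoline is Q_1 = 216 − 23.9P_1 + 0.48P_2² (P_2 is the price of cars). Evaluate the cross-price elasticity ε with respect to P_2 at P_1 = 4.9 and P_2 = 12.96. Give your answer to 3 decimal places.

0.898

At P_1 = 4.9 and P_2 = 12.96: Q_1 = 179.512.
∂Q_1/∂P_2 = 0.96P_2 = 0.96(12.96) = 12.4416.
ε = (∂Q_1/∂P_2)(P_2/Q_1) = 12.4416 × (12.96/179.512) ≈ 0.898.
ε > 0: substitutes.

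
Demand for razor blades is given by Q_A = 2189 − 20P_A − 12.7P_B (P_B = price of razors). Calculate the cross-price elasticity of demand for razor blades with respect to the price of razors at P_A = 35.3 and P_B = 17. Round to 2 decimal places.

-0.17

At P_A = 35.3 and P_B = 17: Q_A = 1267.1.
∂Q_A/∂P_B = -12.7.
ε = (∂Q_A/∂P_B)(P_B/Q_A) = -12.7 × (17/1267.1) ≈ -0.17.
Since ε < 0, razor blades and razors are complements.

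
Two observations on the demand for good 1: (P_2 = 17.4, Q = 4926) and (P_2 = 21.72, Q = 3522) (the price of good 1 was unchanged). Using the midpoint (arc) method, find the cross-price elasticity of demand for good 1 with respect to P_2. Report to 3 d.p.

-1.505

ΔQ_1 = 3522 − 4926 = -1404; ΔP_2 = 21.72 − 17.4 = 4.32.
Midpoints: Q̄_1 = 4224.0, P̄_2 = 19.56.
ε = (ΔQ_1/Q̄_1)/(ΔP_2/P̄_2) = (-1404/4224.0)/(4.32/19.56) ≈ -1.505.
ε < 0: good 1 and good 2 are complements.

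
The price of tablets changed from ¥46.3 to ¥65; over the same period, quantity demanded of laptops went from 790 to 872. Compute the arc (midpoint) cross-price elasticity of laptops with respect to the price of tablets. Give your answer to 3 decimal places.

ΔQ_A = 872 − 790 = 82; ΔP_B = 65 − 46.3 = 18.7.
Midpoints: Q̄_A = 831.0, P̄_B = 55.65.
ε = (ΔQ_A/Q̄_A)/(ΔP_B/P̄_B) = (82/831.0)/(18.7/55.65) ≈ 0.294.

0.294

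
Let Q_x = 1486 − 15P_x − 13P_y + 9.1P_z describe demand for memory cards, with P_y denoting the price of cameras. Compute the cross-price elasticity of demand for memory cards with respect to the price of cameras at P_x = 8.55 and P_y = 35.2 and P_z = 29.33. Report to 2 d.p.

At P_x = 8.55 and P_y = 35.2 and P_z = 29.33: Q_x = 1167.053.
∂Q_x/∂P_y = -13.
ε = (∂Q_x/∂P_y)(P_y/Q_x) = -13 × (35.2/1167.053) ≈ -0.39.

-0.39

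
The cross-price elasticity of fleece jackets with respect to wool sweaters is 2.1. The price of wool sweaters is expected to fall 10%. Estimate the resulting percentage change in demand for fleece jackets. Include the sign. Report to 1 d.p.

-21.0%

%ΔQ ≈ ε × %ΔP of wool sweaters = 2.1 × (-10%) = -21.0%.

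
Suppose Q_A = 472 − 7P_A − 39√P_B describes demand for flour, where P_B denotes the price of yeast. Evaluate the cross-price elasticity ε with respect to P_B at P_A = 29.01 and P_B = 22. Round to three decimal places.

-1.063

At P_A = 29.01 and P_B = 22: Q_A = 86.004.
∂Q_A/∂P_B = -39/(2√P_B) = -39/(2√22) = -4.1574.
ε = (∂Q_A/∂P_B)(P_B/Q_A) = -4.1574 × (22/86.004) ≈ -1.063.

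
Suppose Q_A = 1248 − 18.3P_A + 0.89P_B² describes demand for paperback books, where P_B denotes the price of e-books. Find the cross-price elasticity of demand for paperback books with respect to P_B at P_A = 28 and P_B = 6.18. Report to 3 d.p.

At P_A = 28 and P_B = 6.18: Q_A = 769.591.
∂Q_A/∂P_B = 1.78P_B = 1.78(6.18) = 11.0004.
ε = (∂Q_A/∂P_B)(P_B/Q_A) = 11.0004 × (6.18/769.591) ≈ 0.088.

0.088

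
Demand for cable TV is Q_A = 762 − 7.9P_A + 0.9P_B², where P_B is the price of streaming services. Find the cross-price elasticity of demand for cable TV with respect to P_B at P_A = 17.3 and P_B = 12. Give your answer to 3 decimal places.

At P_A = 17.3 and P_B = 12: Q_A = 754.93.
∂Q_A/∂P_B = 1.8P_B = 1.8(12) = 21.6000.
ε = (∂Q_A/∂P_B)(P_B/Q_A) = 21.6000 × (12/754.93) ≈ 0.343.
ε > 0: substitutes.

0.343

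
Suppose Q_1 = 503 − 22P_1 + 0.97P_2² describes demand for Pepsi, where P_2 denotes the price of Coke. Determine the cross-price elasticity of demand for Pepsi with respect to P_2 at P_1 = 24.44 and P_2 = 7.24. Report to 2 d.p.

6.29

At P_1 = 24.44 and P_2 = 7.24: Q_1 = 16.165.
∂Q_1/∂P_2 = 1.94P_2 = 1.94(7.24) = 14.0456.
ε = (∂Q_1/∂P_2)(P_2/Q_1) = 14.0456 × (7.24/16.165) ≈ 6.29.
ε > 0: substitutes.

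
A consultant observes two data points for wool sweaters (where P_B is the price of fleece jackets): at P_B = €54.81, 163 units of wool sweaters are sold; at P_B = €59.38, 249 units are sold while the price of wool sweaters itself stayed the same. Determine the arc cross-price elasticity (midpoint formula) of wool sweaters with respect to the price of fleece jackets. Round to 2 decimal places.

ΔQ_A = 249 − 163 = 86; ΔP_B = 59.38 − 54.81 = 4.57.
Midpoints: Q̄_A = 206.0, P̄_B = 57.09.
ε = (ΔQ_A/Q̄_A)/(ΔP_B/P̄_B) = (86/206.0)/(4.57/57.09) ≈ 5.22.

5.22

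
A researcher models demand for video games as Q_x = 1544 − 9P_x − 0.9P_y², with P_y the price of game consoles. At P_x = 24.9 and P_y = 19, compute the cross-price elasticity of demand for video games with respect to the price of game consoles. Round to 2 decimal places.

At P_x = 24.9 and P_y = 19: Q_x = 995.
∂Q_x/∂P_y = -1.8P_y = -1.8(19) = -34.2000.
ε = (∂Q_x/∂P_y)(P_y/Q_x) = -34.2000 × (19/995) ≈ -0.65.

-0.65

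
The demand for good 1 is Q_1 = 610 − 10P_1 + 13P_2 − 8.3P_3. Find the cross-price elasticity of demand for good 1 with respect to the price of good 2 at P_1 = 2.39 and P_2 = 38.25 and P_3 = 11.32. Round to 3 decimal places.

At P_1 = 2.39 and P_2 = 38.25 and P_3 = 11.32: Q_1 = 989.394.
∂Q_1/∂P_2 = 13.
ε = (∂Q_1/∂P_2)(P_2/Q_1) = 13 × (38.25/989.394) ≈ 0.503.
Since ε > 0, good 1 and good 2 are substitutes.

0.503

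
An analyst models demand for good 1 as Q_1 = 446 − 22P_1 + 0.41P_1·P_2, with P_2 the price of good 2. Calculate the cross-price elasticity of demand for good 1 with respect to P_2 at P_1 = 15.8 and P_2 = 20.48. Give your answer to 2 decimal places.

At P_1 = 15.8 and P_2 = 20.48: Q_1 = 231.069.
∂Q_1/∂P_2 = 0.41P_1 = 0.41(15.8) = 6.4780.
ε = (∂Q_1/∂P_2)(P_2/Q_1) = 6.4780 × (20.48/231.069) ≈ 0.57.

0.57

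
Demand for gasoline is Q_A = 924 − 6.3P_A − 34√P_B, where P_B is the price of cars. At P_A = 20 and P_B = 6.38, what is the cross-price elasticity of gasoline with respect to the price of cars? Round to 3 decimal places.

At P_A = 20 and P_B = 6.38: Q_A = 712.121.
∂Q_A/∂P_B = -34/(2√P_B) = -34/(2√6.38) = -6.7304.
ε = (∂Q_A/∂P_B)(P_B/Q_A) = -6.7304 × (6.38/712.121) ≈ -0.060.
ε < 0: complements.

-0.060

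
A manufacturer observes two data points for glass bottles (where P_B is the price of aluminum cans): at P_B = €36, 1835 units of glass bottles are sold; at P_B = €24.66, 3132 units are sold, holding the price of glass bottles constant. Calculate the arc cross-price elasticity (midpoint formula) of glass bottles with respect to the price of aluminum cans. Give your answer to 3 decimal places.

ΔQ_A = 3132 − 1835 = 1297; ΔP_B = 24.66 − 36 = -11.34.
Midpoints: Q̄_A = 2483.5, P̄_B = 30.33.
ε = (ΔQ_A/Q̄_A)/(ΔP_B/P̄_B) = (1297/2483.5)/(-11.34/30.33) ≈ -1.397.
ε < 0: glass bottles and aluminum cans are complements.

-1.397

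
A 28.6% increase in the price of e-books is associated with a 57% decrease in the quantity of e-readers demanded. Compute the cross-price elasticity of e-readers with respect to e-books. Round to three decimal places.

-1.993

ε = (%ΔQ of e-readers) / (%ΔP of e-books) = (-57%) / (28.6%) ≈ -1.993.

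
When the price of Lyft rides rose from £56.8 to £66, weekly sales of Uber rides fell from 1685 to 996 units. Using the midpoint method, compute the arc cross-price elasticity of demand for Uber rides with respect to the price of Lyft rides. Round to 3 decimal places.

ΔQ_A = 996 − 1685 = -689; ΔP_B = 66 − 56.8 = 9.2.
Midpoints: Q̄_A = 1340.5, P̄_B = 61.40.
ε = (ΔQ_A/Q̄_A)/(ΔP_B/P̄_B) = (-689/1340.5)/(9.2/61.40) ≈ -3.430.
ε < 0: Uber rides and Lyft rides are complements.

-3.430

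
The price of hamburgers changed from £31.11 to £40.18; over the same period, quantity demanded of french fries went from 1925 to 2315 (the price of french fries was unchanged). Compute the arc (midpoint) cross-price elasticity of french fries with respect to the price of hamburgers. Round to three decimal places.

0.723

ΔQ_A = 2315 − 1925 = 390; ΔP_B = 40.18 − 31.11 = 9.07.
Midpoints: Q̄_A = 2120.0, P̄_B = 35.64.
ε = (ΔQ_A/Q̄_A)/(ΔP_B/P̄_B) = (390/2120.0)/(9.07/35.64) ≈ 0.723.
ε > 0: french fries and hamburgers are substitutes.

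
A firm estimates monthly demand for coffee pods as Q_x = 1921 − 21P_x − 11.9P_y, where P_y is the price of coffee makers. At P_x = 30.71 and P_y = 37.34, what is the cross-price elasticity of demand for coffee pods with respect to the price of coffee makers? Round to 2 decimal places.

At P_x = 30.71 and P_y = 37.34: Q_x = 831.744.
∂Q_x/∂P_y = -11.9.
ε = (∂Q_x/∂P_y)(P_y/Q_x) = -11.9 × (37.34/831.744) ≈ -0.53.
Since ε < 0, coffee pods and coffee makers are complements.

-0.53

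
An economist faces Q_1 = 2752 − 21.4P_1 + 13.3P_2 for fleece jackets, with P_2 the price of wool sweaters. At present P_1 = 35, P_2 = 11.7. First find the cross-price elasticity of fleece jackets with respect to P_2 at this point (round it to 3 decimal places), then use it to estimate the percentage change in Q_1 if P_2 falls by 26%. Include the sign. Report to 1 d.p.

At P_1 = 35, P_2 = 11.7: Q_1 = 2158.61.
∂Q_1/∂P_2 = 13.3.
ε = (∂Q_1/∂P_2)(P_2/Q_1) = 13.3000 × 11.7/2158.61 ≈ 0.072.
%ΔQ_1 ≈ ε × %ΔP_2 = 0.072 × (-26%) = -1.9%.

-1.9%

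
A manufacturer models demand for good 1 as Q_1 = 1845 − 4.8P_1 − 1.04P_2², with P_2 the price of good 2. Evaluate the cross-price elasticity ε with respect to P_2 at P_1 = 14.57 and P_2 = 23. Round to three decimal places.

-0.898

At P_1 = 14.57 and P_2 = 23: Q_1 = 1224.904.
∂Q_1/∂P_2 = -2.08P_2 = -2.08(23) = -47.8400.
ε = (∂Q_1/∂P_2)(P_2/Q_1) = -47.8400 × (23/1224.904) ≈ -0.898.
ε < 0: complements.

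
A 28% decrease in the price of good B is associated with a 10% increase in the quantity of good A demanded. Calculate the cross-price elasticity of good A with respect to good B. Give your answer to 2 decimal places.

ε = (%ΔQ of good A) / (%ΔP of good B) = (10%) / (-28%) ≈ -0.36.
Negative cross-price elasticity: complements.

-0.36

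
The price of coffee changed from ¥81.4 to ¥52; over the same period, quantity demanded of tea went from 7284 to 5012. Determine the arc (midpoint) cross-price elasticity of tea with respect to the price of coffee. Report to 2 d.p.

ΔQ_A = 5012 − 7284 = -2272; ΔP_B = 52 − 81.4 = -29.4.
Midpoints: Q̄_A = 6148.0, P̄_B = 66.70.
ε = (ΔQ_A/Q̄_A)/(ΔP_B/P̄_B) = (-2272/6148.0)/(-29.4/66.70) ≈ 0.84.

0.84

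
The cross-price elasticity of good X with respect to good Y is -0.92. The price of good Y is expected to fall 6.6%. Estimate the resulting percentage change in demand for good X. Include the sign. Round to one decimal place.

%ΔQ ≈ ε × %ΔP of good Y = -0.92 × (-6.6%) = 6.1%.
Demand for good X rises by about 6.1%.

6.1%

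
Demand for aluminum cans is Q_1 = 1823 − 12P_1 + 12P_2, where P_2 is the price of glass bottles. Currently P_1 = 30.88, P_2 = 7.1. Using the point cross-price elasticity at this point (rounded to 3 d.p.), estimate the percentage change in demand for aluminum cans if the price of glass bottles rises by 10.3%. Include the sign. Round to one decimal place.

0.6%

At P_1 = 30.88, P_2 = 7.1: Q_1 = 1537.64.
∂Q_1/∂P_2 = 12.
ε = (∂Q_1/∂P_2)(P_2/Q_1) = 12.0000 × 7.1/1537.64 ≈ 0.055.
%ΔQ_1 ≈ ε × %ΔP_2 = 0.055 × (10.3%) = 0.6%.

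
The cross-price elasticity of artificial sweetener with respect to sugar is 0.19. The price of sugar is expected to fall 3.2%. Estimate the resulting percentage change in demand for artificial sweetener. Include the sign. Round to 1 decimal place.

-0.6%

%ΔQ ≈ ε × %ΔP of sugar = 0.19 × (-3.2%) = -0.6%.
Demand for artificial sweetener falls by about 0.6%.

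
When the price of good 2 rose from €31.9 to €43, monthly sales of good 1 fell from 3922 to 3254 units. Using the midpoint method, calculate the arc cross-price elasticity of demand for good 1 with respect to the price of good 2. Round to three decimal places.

-0.628

ΔQ_1 = 3254 − 3922 = -668; ΔP_2 = 43 − 31.9 = 11.1.
Midpoints: Q̄_1 = 3588.0, P̄_2 = 37.45.
ε = (ΔQ_1/Q̄_1)/(ΔP_2/P̄_2) = (-668/3588.0)/(11.1/37.45) ≈ -0.628.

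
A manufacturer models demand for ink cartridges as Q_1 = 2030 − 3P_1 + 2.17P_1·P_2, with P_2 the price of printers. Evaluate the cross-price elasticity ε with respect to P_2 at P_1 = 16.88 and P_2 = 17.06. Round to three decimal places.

At P_1 = 16.88 and P_2 = 17.06: Q_1 = 2604.261.
∂Q_1/∂P_2 = 2.17P_1 = 2.17(16.88) = 36.6296.
ε = (∂Q_1/∂P_2)(P_2/Q_1) = 36.6296 × (17.06/2604.261) ≈ 0.240.

0.240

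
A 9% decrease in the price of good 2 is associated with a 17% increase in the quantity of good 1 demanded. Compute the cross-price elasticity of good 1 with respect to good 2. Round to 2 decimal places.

-1.89

ε = (%ΔQ of good 1) / (%ΔP of good 2) = (17%) / (-9%) ≈ -1.89.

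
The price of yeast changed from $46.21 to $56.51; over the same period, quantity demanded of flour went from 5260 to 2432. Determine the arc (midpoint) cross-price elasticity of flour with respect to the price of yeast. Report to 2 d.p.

ΔQ_A = 2432 − 5260 = -2828; ΔP_B = 56.51 − 46.21 = 10.3.
Midpoints: Q̄_A = 3846.0, P̄_B = 51.36.
ε = (ΔQ_A/Q̄_A)/(ΔP_B/P̄_B) = (-2828/3846.0)/(10.3/51.36) ≈ -3.67.

-3.67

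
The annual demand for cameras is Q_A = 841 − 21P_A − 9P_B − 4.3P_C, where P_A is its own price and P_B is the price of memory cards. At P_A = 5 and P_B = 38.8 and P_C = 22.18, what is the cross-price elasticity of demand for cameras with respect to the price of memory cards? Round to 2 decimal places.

At P_A = 5 and P_B = 38.8 and P_C = 22.18: Q_A = 291.426.
∂Q_A/∂P_B = -9.
ε = (∂Q_A/∂P_B)(P_B/Q_A) = -9 × (38.8/291.426) ≈ -1.20.

-1.20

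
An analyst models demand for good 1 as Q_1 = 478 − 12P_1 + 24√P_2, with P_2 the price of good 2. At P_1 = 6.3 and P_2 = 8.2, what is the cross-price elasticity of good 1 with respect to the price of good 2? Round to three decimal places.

0.073

At P_1 = 6.3 and P_2 = 8.2: Q_1 = 471.126.
∂Q_1/∂P_2 = 24/(2√P_2) = 24/(2√8.2) = 4.1906.
ε = (∂Q_1/∂P_2)(P_2/Q_1) = 4.1906 × (8.2/471.126) ≈ 0.073.
ε > 0: substitutes.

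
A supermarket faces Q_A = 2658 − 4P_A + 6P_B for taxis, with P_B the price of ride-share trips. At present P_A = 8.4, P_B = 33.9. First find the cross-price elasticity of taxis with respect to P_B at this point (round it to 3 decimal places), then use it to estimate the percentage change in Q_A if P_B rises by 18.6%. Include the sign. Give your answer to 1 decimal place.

At P_A = 8.4, P_B = 33.9: Q_A = 2827.8.
∂Q_A/∂P_B = 6.
ε = (∂Q_A/∂P_B)(P_B/Q_A) = 6.0000 × 33.9/2827.8 ≈ 0.072.
%ΔQ_A ≈ ε × %ΔP_B = 0.072 × (18.6%) = 1.3%.

1.3%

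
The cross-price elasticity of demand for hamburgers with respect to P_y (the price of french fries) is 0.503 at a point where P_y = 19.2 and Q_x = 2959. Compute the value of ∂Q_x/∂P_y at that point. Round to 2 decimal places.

77.52

ε = (∂Q_x/∂P_y)·(P_y/Q_x) ⇒ ∂Q_x/∂P_y = ε·Q_x/P_y = 0.503 × 2959/19.2 ≈ 77.52.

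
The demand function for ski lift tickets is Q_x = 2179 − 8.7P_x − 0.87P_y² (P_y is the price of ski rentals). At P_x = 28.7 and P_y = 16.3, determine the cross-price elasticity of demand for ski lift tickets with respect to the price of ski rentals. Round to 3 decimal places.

-0.272

At P_x = 28.7 and P_y = 16.3: Q_x = 1698.160.
∂Q_x/∂P_y = -1.74P_y = -1.74(16.3) = -28.3620.
ε = (∂Q_x/∂P_y)(P_y/Q_x) = -28.3620 × (16.3/1698.160) ≈ -0.272.
ε < 0: complements.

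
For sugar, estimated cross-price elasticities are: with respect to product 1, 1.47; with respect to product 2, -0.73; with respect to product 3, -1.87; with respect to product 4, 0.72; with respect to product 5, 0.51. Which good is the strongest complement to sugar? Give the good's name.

Complements have ε < 0. The most negative value is -1.87 (product 3).

product 3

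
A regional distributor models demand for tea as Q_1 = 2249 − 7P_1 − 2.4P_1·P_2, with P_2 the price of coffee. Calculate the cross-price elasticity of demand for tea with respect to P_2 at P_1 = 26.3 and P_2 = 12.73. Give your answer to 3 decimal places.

At P_1 = 26.3 and P_2 = 12.73: Q_1 = 1261.382.
∂Q_1/∂P_2 = -2.4P_1 = -2.4(26.3) = -63.1200.
ε = (∂Q_1/∂P_2)(P_2/Q_1) = -63.1200 × (12.73/1261.382) ≈ -0.637.
ε < 0: complements.

-0.637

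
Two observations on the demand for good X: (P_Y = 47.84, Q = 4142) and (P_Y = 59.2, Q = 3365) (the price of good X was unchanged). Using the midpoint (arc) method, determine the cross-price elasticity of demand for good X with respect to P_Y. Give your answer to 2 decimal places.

ΔQ_X = 3365 − 4142 = -777; ΔP_Y = 59.2 − 47.84 = 11.36.
Midpoints: Q̄_X = 3753.5, P̄_Y = 53.52.
ε = (ΔQ_X/Q̄_X)/(ΔP_Y/P̄_Y) = (-777/3753.5)/(11.36/53.52) ≈ -0.98.

-0.98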